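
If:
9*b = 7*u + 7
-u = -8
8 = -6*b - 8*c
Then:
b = 7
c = -25/4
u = 8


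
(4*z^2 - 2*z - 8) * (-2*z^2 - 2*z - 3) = -8*z^4 - 4*z^3 + 8*z^2 + 22*z + 24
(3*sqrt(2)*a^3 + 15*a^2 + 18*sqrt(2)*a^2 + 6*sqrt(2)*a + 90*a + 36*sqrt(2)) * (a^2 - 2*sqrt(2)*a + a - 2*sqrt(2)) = 3*sqrt(2)*a^5 + 3*a^4 + 21*sqrt(2)*a^4 - 6*sqrt(2)*a^3 + 21*a^3 - 168*sqrt(2)*a^2 - 6*a^2 - 144*sqrt(2)*a - 168*a - 144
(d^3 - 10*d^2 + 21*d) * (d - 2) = d^4 - 12*d^3 + 41*d^2 - 42*d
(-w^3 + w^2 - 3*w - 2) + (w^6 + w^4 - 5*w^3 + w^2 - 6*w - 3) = w^6 + w^4 - 6*w^3 + 2*w^2 - 9*w - 5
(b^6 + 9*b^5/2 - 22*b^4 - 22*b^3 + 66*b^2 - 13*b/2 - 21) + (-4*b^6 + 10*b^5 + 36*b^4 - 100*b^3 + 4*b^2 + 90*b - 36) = -3*b^6 + 29*b^5/2 + 14*b^4 - 122*b^3 + 70*b^2 + 167*b/2 - 57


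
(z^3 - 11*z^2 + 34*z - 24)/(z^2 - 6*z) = z - 5 + 4/z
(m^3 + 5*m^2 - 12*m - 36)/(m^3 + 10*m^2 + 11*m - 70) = (m^3 + 5*m^2 - 12*m - 36)/(m^3 + 10*m^2 + 11*m - 70)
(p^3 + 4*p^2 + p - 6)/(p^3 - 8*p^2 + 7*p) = (p^2 + 5*p + 6)/(p*(p - 7))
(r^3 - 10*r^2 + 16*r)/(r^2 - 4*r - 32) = r*(r - 2)/(r + 4)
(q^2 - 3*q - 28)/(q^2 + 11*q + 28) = (q - 7)/(q + 7)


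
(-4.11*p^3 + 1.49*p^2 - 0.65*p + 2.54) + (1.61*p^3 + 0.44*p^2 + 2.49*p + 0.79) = -2.5*p^3 + 1.93*p^2 + 1.84*p + 3.33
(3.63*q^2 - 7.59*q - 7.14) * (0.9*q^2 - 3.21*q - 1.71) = 3.267*q^4 - 18.4833*q^3 + 11.7306*q^2 + 35.8983*q + 12.2094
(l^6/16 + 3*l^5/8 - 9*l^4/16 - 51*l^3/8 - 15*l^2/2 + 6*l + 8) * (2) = l^6/8 + 3*l^5/4 - 9*l^4/8 - 51*l^3/4 - 15*l^2 + 12*l + 16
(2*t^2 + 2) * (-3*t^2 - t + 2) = -6*t^4 - 2*t^3 - 2*t^2 - 2*t + 4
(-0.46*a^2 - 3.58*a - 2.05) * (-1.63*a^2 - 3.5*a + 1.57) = 0.7498*a^4 + 7.4454*a^3 + 15.1493*a^2 + 1.5544*a - 3.2185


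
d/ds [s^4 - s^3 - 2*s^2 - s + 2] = 4*s^3 - 3*s^2 - 4*s - 1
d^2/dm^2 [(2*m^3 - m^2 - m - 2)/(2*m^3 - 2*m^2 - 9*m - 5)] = 4*(2*m^6 + 48*m^5 + 15*m^4 + 66*m^3 + 162*m^2 + 6*m - 61)/(8*m^9 - 24*m^8 - 84*m^7 + 148*m^6 + 498*m^5 - 6*m^4 - 1119*m^3 - 1365*m^2 - 675*m - 125)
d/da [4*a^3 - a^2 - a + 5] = 12*a^2 - 2*a - 1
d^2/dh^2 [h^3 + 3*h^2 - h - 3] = 6*h + 6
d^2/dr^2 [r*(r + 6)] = 2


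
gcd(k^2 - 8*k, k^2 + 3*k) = k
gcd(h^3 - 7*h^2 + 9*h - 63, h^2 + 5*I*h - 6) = h + 3*I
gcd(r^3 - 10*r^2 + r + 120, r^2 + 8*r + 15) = r + 3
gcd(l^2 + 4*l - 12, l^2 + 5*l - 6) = l + 6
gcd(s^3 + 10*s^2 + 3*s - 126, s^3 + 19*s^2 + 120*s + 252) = s^2 + 13*s + 42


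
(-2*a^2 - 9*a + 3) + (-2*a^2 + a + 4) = -4*a^2 - 8*a + 7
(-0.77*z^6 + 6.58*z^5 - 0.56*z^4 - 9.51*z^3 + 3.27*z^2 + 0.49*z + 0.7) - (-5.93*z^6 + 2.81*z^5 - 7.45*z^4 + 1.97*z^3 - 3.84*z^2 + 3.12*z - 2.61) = 5.16*z^6 + 3.77*z^5 + 6.89*z^4 - 11.48*z^3 + 7.11*z^2 - 2.63*z + 3.31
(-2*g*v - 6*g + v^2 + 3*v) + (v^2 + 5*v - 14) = -2*g*v - 6*g + 2*v^2 + 8*v - 14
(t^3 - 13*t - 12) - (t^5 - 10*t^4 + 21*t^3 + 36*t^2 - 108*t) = -t^5 + 10*t^4 - 20*t^3 - 36*t^2 + 95*t - 12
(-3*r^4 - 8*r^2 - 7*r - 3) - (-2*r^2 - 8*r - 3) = -3*r^4 - 6*r^2 + r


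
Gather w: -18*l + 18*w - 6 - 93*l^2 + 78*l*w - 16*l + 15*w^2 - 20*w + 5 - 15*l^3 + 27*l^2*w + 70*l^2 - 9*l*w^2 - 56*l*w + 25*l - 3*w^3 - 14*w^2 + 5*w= -15*l^3 - 23*l^2 - 9*l - 3*w^3 + w^2*(1 - 9*l) + w*(27*l^2 + 22*l + 3) - 1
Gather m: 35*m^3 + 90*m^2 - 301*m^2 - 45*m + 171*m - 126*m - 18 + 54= 35*m^3 - 211*m^2 + 36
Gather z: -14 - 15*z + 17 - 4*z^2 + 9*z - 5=-4*z^2 - 6*z - 2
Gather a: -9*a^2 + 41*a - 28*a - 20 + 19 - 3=-9*a^2 + 13*a - 4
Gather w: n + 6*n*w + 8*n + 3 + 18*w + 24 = 9*n + w*(6*n + 18) + 27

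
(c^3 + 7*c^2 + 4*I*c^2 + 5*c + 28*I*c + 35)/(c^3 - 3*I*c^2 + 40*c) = (c^2 + c*(7 - I) - 7*I)/(c*(c - 8*I))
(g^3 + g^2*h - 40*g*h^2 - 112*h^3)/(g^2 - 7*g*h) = g + 8*h + 16*h^2/g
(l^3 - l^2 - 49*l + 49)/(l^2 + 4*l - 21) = (l^2 - 8*l + 7)/(l - 3)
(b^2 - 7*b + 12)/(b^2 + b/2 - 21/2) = 2*(b - 4)/(2*b + 7)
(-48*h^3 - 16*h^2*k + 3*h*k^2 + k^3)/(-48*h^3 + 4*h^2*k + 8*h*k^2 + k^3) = (12*h^2 + h*k - k^2)/(12*h^2 - 4*h*k - k^2)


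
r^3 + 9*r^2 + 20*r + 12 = (r + 1)*(r + 2)*(r + 6)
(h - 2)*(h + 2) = h^2 - 4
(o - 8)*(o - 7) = o^2 - 15*o + 56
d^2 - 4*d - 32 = (d - 8)*(d + 4)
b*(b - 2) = b^2 - 2*b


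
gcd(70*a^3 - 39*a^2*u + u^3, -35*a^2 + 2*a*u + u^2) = -35*a^2 + 2*a*u + u^2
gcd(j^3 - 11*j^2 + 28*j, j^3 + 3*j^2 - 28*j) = j^2 - 4*j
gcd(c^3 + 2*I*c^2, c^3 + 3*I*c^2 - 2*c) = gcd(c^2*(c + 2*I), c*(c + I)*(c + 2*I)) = c^2 + 2*I*c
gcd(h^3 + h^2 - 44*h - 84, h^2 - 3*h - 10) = h + 2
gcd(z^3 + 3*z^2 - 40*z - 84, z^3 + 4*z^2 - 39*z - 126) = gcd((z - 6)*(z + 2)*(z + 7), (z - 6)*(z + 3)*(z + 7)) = z^2 + z - 42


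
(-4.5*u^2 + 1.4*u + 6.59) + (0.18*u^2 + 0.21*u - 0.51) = -4.32*u^2 + 1.61*u + 6.08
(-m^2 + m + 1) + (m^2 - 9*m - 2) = -8*m - 1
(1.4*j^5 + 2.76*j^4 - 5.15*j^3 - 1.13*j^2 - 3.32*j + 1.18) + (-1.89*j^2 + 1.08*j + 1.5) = 1.4*j^5 + 2.76*j^4 - 5.15*j^3 - 3.02*j^2 - 2.24*j + 2.68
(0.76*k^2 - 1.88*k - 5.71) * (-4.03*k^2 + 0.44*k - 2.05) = -3.0628*k^4 + 7.9108*k^3 + 20.6261*k^2 + 1.3416*k + 11.7055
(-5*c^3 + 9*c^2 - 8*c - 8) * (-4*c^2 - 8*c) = 20*c^5 + 4*c^4 - 40*c^3 + 96*c^2 + 64*c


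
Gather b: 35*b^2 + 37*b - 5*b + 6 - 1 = 35*b^2 + 32*b + 5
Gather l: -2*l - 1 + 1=-2*l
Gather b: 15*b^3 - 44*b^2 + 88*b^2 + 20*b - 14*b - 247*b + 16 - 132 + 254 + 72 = 15*b^3 + 44*b^2 - 241*b + 210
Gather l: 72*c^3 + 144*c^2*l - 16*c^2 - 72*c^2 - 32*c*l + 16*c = 72*c^3 - 88*c^2 + 16*c + l*(144*c^2 - 32*c)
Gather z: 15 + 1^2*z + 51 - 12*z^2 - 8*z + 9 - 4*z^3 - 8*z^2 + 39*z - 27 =-4*z^3 - 20*z^2 + 32*z + 48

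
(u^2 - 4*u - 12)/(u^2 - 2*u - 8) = (u - 6)/(u - 4)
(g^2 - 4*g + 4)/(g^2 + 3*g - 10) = (g - 2)/(g + 5)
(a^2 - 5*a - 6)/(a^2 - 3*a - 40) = (-a^2 + 5*a + 6)/(-a^2 + 3*a + 40)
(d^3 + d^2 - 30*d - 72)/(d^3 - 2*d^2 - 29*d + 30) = (d^2 + 7*d + 12)/(d^2 + 4*d - 5)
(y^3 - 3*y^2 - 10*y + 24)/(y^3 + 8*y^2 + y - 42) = (y - 4)/(y + 7)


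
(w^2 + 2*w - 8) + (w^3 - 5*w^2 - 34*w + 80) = w^3 - 4*w^2 - 32*w + 72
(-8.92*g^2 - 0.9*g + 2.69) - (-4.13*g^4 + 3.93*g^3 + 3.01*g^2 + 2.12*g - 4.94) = 4.13*g^4 - 3.93*g^3 - 11.93*g^2 - 3.02*g + 7.63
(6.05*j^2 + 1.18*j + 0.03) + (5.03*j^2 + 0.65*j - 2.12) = 11.08*j^2 + 1.83*j - 2.09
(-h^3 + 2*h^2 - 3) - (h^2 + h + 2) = -h^3 + h^2 - h - 5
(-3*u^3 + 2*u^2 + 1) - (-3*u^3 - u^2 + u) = 3*u^2 - u + 1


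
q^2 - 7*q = q*(q - 7)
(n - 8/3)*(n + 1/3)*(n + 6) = n^3 + 11*n^2/3 - 134*n/9 - 16/3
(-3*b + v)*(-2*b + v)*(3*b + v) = 18*b^3 - 9*b^2*v - 2*b*v^2 + v^3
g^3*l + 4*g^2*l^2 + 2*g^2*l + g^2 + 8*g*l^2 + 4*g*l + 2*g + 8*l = (g + 2)*(g + 4*l)*(g*l + 1)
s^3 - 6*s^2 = s^2*(s - 6)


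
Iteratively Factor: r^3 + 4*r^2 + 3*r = (r)*(r^2 + 4*r + 3) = r*(r + 1)*(r + 3)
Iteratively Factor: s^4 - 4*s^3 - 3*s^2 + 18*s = (s - 3)*(s^3 - s^2 - 6*s) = (s - 3)^2*(s^2 + 2*s) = s*(s - 3)^2*(s + 2)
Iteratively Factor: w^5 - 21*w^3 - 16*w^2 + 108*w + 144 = (w - 4)*(w^4 + 4*w^3 - 5*w^2 - 36*w - 36) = (w - 4)*(w + 2)*(w^3 + 2*w^2 - 9*w - 18) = (w - 4)*(w + 2)*(w + 3)*(w^2 - w - 6) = (w - 4)*(w - 3)*(w + 2)*(w + 3)*(w + 2)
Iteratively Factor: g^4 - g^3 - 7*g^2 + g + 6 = (g - 3)*(g^3 + 2*g^2 - g - 2) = (g - 3)*(g + 2)*(g^2 - 1) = (g - 3)*(g + 1)*(g + 2)*(g - 1)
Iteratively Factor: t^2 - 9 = (t - 3)*(t + 3)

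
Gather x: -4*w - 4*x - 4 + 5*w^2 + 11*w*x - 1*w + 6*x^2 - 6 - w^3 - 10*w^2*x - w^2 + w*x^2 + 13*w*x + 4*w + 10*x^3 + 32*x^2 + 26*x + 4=-w^3 + 4*w^2 - w + 10*x^3 + x^2*(w + 38) + x*(-10*w^2 + 24*w + 22) - 6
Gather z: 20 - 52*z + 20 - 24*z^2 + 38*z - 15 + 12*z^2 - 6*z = -12*z^2 - 20*z + 25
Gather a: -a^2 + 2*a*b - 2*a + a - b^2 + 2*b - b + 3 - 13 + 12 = -a^2 + a*(2*b - 1) - b^2 + b + 2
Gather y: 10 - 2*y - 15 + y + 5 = -y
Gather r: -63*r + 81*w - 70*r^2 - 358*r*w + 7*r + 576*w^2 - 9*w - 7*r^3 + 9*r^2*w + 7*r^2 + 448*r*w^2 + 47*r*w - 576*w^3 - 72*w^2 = -7*r^3 + r^2*(9*w - 63) + r*(448*w^2 - 311*w - 56) - 576*w^3 + 504*w^2 + 72*w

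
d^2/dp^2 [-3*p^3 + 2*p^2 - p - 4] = 4 - 18*p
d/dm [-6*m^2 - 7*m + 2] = -12*m - 7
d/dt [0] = 0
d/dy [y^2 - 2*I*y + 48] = 2*y - 2*I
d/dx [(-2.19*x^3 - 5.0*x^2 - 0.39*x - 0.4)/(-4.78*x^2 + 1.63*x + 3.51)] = (10.4682*x^4 - 7.1394*x^3 - 33.0749*x^2 - 38.924*x - 0.7169)/(22.8484*x^4 - 15.5828*x^3 - 30.8987*x^2 + 11.4426*x + 12.3201)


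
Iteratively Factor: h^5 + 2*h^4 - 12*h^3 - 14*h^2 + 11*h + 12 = (h + 1)*(h^4 + h^3 - 13*h^2 - h + 12) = (h + 1)^2*(h^3 - 13*h + 12) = (h - 1)*(h + 1)^2*(h^2 + h - 12) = (h - 1)*(h + 1)^2*(h + 4)*(h - 3)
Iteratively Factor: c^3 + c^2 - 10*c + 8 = (c - 2)*(c^2 + 3*c - 4) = (c - 2)*(c + 4)*(c - 1)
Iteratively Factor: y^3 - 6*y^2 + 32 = (y + 2)*(y^2 - 8*y + 16) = (y - 4)*(y + 2)*(y - 4)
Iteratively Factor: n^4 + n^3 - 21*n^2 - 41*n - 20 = (n + 4)*(n^3 - 3*n^2 - 9*n - 5) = (n - 5)*(n + 4)*(n^2 + 2*n + 1) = (n - 5)*(n + 1)*(n + 4)*(n + 1)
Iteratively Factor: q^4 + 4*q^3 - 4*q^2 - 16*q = (q)*(q^3 + 4*q^2 - 4*q - 16) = q*(q + 4)*(q^2 - 4) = q*(q + 2)*(q + 4)*(q - 2)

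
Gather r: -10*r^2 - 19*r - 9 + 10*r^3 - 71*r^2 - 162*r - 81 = 10*r^3 - 81*r^2 - 181*r - 90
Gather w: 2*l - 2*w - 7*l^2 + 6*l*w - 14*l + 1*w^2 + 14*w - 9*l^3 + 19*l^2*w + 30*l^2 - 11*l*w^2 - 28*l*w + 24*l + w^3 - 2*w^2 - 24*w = -9*l^3 + 23*l^2 + 12*l + w^3 + w^2*(-11*l - 1) + w*(19*l^2 - 22*l - 12)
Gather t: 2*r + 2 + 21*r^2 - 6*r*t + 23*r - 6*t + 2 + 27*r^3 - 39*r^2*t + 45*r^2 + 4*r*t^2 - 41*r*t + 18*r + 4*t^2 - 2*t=27*r^3 + 66*r^2 + 43*r + t^2*(4*r + 4) + t*(-39*r^2 - 47*r - 8) + 4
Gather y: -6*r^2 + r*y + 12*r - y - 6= -6*r^2 + 12*r + y*(r - 1) - 6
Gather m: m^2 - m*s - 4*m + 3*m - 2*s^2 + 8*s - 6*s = m^2 + m*(-s - 1) - 2*s^2 + 2*s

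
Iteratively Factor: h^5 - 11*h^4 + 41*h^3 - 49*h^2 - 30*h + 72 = (h + 1)*(h^4 - 12*h^3 + 53*h^2 - 102*h + 72) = (h - 3)*(h + 1)*(h^3 - 9*h^2 + 26*h - 24) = (h - 4)*(h - 3)*(h + 1)*(h^2 - 5*h + 6) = (h - 4)*(h - 3)^2*(h + 1)*(h - 2)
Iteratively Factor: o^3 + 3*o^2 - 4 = (o + 2)*(o^2 + o - 2) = (o - 1)*(o + 2)*(o + 2)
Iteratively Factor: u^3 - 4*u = (u - 2)*(u^2 + 2*u) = (u - 2)*(u + 2)*(u)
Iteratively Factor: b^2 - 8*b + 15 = (b - 3)*(b - 5)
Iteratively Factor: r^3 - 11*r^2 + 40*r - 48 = (r - 4)*(r^2 - 7*r + 12) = (r - 4)*(r - 3)*(r - 4)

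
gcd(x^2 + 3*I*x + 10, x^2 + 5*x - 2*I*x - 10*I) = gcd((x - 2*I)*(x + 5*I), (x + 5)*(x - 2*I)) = x - 2*I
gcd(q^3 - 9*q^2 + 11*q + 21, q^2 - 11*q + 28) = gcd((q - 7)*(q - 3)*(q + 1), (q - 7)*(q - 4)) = q - 7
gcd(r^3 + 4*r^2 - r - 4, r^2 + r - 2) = r - 1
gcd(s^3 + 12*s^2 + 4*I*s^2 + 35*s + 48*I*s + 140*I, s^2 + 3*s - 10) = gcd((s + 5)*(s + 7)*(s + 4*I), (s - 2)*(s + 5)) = s + 5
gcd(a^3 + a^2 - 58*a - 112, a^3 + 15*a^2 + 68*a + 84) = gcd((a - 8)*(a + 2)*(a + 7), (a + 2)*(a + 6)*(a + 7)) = a^2 + 9*a + 14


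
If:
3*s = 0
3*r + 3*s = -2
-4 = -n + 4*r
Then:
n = 4/3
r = -2/3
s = 0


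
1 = 1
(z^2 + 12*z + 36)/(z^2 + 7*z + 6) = (z + 6)/(z + 1)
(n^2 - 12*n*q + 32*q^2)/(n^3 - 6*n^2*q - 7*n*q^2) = (-n^2 + 12*n*q - 32*q^2)/(n*(-n^2 + 6*n*q + 7*q^2))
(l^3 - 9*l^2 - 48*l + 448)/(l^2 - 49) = (l^2 - 16*l + 64)/(l - 7)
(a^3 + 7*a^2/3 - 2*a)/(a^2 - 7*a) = (a^2 + 7*a/3 - 2)/(a - 7)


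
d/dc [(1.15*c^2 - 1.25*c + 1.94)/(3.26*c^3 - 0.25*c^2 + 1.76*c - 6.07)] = (-3.749*c^4 + 8.15*c^3 - 17.2617*c^2 - 12.991*c + 4.1731)/(10.6276*c^6 - 1.63*c^5 + 11.5377*c^4 - 40.4564*c^3 + 6.1326*c^2 - 21.3664*c + 36.8449)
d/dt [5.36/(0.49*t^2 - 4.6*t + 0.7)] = (24.656 - 5.2528*t)/(0.49*t^2 - 4.6*t + 0.7)^2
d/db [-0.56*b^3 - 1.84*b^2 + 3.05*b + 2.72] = -1.68*b^2 - 3.68*b + 3.05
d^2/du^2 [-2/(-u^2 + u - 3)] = 4*(-u^2 + u + (2*u - 1)^2 - 3)/(u^2 - u + 3)^3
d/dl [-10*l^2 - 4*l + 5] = -20*l - 4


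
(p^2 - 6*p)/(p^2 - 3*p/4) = 4*(p - 6)/(4*p - 3)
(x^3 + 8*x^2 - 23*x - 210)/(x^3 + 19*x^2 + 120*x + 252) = (x - 5)/(x + 6)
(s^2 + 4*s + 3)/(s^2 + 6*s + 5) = (s + 3)/(s + 5)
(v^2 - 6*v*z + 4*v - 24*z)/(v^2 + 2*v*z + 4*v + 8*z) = (v - 6*z)/(v + 2*z)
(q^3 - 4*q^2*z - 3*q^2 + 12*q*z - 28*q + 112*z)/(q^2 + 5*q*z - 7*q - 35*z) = (q^2 - 4*q*z + 4*q - 16*z)/(q + 5*z)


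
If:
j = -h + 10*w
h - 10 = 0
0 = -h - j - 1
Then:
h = 10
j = -11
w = -1/10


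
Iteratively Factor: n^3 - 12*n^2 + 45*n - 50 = (n - 5)*(n^2 - 7*n + 10) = (n - 5)*(n - 2)*(n - 5)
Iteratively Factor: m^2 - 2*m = (m - 2)*(m)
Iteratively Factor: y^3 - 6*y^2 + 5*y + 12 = (y - 3)*(y^2 - 3*y - 4) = (y - 4)*(y - 3)*(y + 1)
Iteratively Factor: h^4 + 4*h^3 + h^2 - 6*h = (h + 3)*(h^3 + h^2 - 2*h) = (h - 1)*(h + 3)*(h^2 + 2*h) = h*(h - 1)*(h + 3)*(h + 2)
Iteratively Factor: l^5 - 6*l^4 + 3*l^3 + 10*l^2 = (l)*(l^4 - 6*l^3 + 3*l^2 + 10*l) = l*(l - 5)*(l^3 - l^2 - 2*l) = l^2*(l - 5)*(l^2 - l - 2) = l^2*(l - 5)*(l - 2)*(l + 1)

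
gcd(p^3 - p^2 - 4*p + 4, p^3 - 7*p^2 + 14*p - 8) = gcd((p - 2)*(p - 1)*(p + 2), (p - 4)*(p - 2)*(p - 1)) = p^2 - 3*p + 2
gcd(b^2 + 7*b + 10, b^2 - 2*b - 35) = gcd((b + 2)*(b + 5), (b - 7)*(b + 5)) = b + 5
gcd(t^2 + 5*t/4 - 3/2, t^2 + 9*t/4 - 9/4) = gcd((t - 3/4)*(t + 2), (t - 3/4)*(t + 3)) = t - 3/4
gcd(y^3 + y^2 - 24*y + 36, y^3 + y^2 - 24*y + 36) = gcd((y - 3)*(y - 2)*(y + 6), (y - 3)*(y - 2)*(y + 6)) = y^3 + y^2 - 24*y + 36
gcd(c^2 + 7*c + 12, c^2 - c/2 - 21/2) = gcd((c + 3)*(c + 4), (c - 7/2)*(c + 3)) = c + 3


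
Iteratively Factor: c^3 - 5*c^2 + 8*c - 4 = (c - 1)*(c^2 - 4*c + 4) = (c - 2)*(c - 1)*(c - 2)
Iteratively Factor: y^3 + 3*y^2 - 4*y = (y - 1)*(y^2 + 4*y) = y*(y - 1)*(y + 4)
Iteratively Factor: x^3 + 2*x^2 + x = (x + 1)*(x^2 + x) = x*(x + 1)*(x + 1)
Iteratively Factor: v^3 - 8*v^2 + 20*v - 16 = (v - 2)*(v^2 - 6*v + 8) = (v - 4)*(v - 2)*(v - 2)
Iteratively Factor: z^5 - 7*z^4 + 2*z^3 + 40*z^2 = (z)*(z^4 - 7*z^3 + 2*z^2 + 40*z) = z*(z - 4)*(z^3 - 3*z^2 - 10*z) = z*(z - 4)*(z + 2)*(z^2 - 5*z) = z^2*(z - 4)*(z + 2)*(z - 5)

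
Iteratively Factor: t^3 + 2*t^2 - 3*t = (t + 3)*(t^2 - t) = (t - 1)*(t + 3)*(t)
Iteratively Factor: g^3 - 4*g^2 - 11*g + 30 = (g - 2)*(g^2 - 2*g - 15) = (g - 5)*(g - 2)*(g + 3)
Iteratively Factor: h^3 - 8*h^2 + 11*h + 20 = (h - 4)*(h^2 - 4*h - 5) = (h - 4)*(h + 1)*(h - 5)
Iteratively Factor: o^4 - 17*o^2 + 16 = (o + 1)*(o^3 - o^2 - 16*o + 16) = (o - 1)*(o + 1)*(o^2 - 16) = (o - 1)*(o + 1)*(o + 4)*(o - 4)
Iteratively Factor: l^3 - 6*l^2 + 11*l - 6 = (l - 1)*(l^2 - 5*l + 6) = (l - 3)*(l - 1)*(l - 2)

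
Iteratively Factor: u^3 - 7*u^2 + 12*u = (u)*(u^2 - 7*u + 12) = u*(u - 3)*(u - 4)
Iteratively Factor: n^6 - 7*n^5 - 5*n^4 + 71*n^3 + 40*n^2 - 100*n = (n - 1)*(n^5 - 6*n^4 - 11*n^3 + 60*n^2 + 100*n) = (n - 1)*(n + 2)*(n^4 - 8*n^3 + 5*n^2 + 50*n) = (n - 5)*(n - 1)*(n + 2)*(n^3 - 3*n^2 - 10*n) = (n - 5)^2*(n - 1)*(n + 2)*(n^2 + 2*n) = n*(n - 5)^2*(n - 1)*(n + 2)*(n + 2)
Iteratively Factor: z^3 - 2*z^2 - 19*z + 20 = (z - 1)*(z^2 - z - 20) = (z - 1)*(z + 4)*(z - 5)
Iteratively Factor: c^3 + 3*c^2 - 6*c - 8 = (c + 1)*(c^2 + 2*c - 8) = (c + 1)*(c + 4)*(c - 2)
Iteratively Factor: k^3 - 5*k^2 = (k)*(k^2 - 5*k) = k^2*(k - 5)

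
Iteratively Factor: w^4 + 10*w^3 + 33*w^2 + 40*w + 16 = (w + 4)*(w^3 + 6*w^2 + 9*w + 4) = (w + 4)^2*(w^2 + 2*w + 1) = (w + 1)*(w + 4)^2*(w + 1)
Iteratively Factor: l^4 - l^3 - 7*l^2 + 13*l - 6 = (l - 1)*(l^3 - 7*l + 6) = (l - 2)*(l - 1)*(l^2 + 2*l - 3) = (l - 2)*(l - 1)*(l + 3)*(l - 1)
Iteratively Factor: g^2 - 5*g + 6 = (g - 3)*(g - 2)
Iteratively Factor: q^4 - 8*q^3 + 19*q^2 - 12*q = (q - 1)*(q^3 - 7*q^2 + 12*q) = q*(q - 1)*(q^2 - 7*q + 12) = q*(q - 4)*(q - 1)*(q - 3)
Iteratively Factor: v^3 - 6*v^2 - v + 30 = (v + 2)*(v^2 - 8*v + 15) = (v - 3)*(v + 2)*(v - 5)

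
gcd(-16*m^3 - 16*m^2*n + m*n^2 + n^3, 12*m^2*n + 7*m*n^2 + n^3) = 4*m + n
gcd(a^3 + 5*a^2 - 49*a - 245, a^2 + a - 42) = a + 7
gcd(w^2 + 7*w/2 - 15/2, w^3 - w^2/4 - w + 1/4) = 1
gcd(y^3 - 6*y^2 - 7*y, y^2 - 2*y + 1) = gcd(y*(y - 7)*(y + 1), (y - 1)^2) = 1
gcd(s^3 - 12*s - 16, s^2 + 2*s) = s + 2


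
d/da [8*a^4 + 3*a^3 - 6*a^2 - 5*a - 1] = 32*a^3 + 9*a^2 - 12*a - 5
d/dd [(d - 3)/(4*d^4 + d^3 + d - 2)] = (4*d^4 + d^3 + d - (d - 3)*(16*d^3 + 3*d^2 + 1) - 2)/(4*d^4 + d^3 + d - 2)^2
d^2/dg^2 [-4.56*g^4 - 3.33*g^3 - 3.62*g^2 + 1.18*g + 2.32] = -54.72*g^2 - 19.98*g - 7.24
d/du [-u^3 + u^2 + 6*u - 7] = -3*u^2 + 2*u + 6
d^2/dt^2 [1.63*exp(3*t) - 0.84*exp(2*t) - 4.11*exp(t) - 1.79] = (14.67*exp(2*t) - 3.36*exp(t) - 4.11)*exp(t)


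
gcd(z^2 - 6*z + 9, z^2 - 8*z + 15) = z - 3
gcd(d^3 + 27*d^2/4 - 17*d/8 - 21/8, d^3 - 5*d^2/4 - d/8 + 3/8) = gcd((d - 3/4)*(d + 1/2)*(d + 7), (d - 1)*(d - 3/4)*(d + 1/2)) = d^2 - d/4 - 3/8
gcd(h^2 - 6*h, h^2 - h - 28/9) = 1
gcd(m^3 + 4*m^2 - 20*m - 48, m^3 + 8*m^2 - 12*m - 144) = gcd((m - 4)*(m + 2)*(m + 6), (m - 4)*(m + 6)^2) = m^2 + 2*m - 24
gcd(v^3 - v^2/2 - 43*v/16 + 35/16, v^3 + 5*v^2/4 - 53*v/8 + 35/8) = v^2 - 9*v/4 + 5/4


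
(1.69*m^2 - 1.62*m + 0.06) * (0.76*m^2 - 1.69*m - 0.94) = 1.2844*m^4 - 4.0873*m^3 + 1.1948*m^2 + 1.4214*m - 0.0564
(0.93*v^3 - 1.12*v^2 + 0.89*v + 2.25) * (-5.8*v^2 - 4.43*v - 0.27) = -5.394*v^5 + 2.3761*v^4 - 0.4515*v^3 - 16.6903*v^2 - 10.2078*v - 0.6075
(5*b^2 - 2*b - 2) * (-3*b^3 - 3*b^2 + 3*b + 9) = -15*b^5 - 9*b^4 + 27*b^3 + 45*b^2 - 24*b - 18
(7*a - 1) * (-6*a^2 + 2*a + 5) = -42*a^3 + 20*a^2 + 33*a - 5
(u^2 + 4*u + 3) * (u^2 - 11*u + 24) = u^4 - 7*u^3 - 17*u^2 + 63*u + 72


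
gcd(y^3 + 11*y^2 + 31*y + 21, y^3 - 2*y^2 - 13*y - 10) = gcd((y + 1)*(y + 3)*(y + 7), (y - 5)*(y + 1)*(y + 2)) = y + 1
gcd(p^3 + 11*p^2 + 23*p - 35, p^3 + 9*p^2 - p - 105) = p^2 + 12*p + 35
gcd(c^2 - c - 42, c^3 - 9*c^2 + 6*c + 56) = c - 7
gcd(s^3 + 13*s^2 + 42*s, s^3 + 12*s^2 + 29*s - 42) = s^2 + 13*s + 42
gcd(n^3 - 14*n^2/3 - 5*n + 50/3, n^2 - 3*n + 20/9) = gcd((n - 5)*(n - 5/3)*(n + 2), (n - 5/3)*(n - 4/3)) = n - 5/3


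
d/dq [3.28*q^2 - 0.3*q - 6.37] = 6.56*q - 0.3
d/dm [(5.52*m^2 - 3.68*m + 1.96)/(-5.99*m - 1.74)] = (-33.0648*m^2 - 19.2096*m + 18.1436)/(35.8801*m^2 + 20.8452*m + 3.0276)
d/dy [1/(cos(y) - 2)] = sin(y)/(cos(y) - 2)^2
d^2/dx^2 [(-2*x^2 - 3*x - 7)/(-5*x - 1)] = 324/(125*x^3 + 75*x^2 + 15*x + 1)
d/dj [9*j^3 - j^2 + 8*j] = 27*j^2 - 2*j + 8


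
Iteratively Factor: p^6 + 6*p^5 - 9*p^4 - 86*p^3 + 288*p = (p)*(p^5 + 6*p^4 - 9*p^3 - 86*p^2 + 288) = p*(p + 4)*(p^4 + 2*p^3 - 17*p^2 - 18*p + 72) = p*(p - 2)*(p + 4)*(p^3 + 4*p^2 - 9*p - 36) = p*(p - 2)*(p + 3)*(p + 4)*(p^2 + p - 12) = p*(p - 2)*(p + 3)*(p + 4)^2*(p - 3)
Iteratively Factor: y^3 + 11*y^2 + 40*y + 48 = (y + 4)*(y^2 + 7*y + 12) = (y + 4)^2*(y + 3)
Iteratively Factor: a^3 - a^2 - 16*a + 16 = (a + 4)*(a^2 - 5*a + 4) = (a - 4)*(a + 4)*(a - 1)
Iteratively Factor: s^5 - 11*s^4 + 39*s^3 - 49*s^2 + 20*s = (s - 5)*(s^4 - 6*s^3 + 9*s^2 - 4*s) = (s - 5)*(s - 1)*(s^3 - 5*s^2 + 4*s) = (s - 5)*(s - 4)*(s - 1)*(s^2 - s) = s*(s - 5)*(s - 4)*(s - 1)*(s - 1)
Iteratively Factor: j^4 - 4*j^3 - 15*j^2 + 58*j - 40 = (j + 4)*(j^3 - 8*j^2 + 17*j - 10) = (j - 1)*(j + 4)*(j^2 - 7*j + 10) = (j - 5)*(j - 1)*(j + 4)*(j - 2)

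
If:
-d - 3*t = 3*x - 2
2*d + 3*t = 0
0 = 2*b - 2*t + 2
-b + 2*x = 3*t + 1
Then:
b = -11/15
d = -2/5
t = 4/15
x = 8/15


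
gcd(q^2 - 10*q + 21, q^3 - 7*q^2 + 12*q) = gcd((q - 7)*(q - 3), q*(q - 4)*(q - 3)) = q - 3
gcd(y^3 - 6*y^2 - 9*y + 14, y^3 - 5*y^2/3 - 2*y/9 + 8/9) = y - 1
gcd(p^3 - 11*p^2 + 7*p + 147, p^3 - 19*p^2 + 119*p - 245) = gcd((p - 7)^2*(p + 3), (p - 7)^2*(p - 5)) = p^2 - 14*p + 49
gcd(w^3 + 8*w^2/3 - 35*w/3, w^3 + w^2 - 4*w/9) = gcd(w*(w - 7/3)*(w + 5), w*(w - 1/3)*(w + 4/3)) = w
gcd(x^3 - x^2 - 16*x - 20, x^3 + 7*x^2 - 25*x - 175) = x - 5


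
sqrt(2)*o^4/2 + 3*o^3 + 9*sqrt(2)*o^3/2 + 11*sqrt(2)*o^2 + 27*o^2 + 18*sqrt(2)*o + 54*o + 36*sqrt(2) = (o + 3)*(o + 6)*(o + 2*sqrt(2))*(sqrt(2)*o/2 + 1)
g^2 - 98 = (g - 7*sqrt(2))*(g + 7*sqrt(2))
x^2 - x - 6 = (x - 3)*(x + 2)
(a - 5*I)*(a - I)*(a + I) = a^3 - 5*I*a^2 + a - 5*I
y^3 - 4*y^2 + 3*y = y*(y - 3)*(y - 1)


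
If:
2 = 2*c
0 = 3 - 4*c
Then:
No Solution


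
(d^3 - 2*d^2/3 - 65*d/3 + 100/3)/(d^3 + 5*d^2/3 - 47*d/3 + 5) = (3*d^2 - 17*d + 20)/(3*d^2 - 10*d + 3)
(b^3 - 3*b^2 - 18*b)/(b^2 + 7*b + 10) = b*(b^2 - 3*b - 18)/(b^2 + 7*b + 10)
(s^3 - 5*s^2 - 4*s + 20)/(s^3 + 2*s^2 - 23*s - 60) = (s^2 - 4)/(s^2 + 7*s + 12)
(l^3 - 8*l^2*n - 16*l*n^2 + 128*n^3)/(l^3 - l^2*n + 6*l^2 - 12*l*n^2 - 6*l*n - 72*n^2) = (l^2 - 4*l*n - 32*n^2)/(l^2 + 3*l*n + 6*l + 18*n)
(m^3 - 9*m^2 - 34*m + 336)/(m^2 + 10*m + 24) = (m^2 - 15*m + 56)/(m + 4)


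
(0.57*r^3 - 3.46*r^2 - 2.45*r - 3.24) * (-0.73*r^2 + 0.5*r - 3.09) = -0.4161*r^5 + 2.8108*r^4 - 1.7028*r^3 + 11.8316*r^2 + 5.9505*r + 10.0116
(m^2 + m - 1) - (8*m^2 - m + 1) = -7*m^2 + 2*m - 2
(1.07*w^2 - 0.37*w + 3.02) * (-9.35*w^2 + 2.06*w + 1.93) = -10.0045*w^4 + 5.6637*w^3 - 26.9341*w^2 + 5.5071*w + 5.8286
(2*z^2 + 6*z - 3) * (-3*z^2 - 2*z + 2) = -6*z^4 - 22*z^3 + z^2 + 18*z - 6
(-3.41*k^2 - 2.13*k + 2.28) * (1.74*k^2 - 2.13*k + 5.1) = -5.9334*k^4 + 3.5571*k^3 - 8.8869*k^2 - 15.7194*k + 11.628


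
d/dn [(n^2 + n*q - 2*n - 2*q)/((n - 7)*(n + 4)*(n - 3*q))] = ((n - 7)*(n + 4)*(n - 3*q)*(2*n + q - 2) + (n - 7)*(n + 4)*(-n^2 - n*q + 2*n + 2*q) + (n - 7)*(n - 3*q)*(-n^2 - n*q + 2*n + 2*q) + (n + 4)*(n - 3*q)*(-n^2 - n*q + 2*n + 2*q))/((n - 7)^2*(n + 4)^2*(n - 3*q)^2)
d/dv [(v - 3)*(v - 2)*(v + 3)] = 3*v^2 - 4*v - 9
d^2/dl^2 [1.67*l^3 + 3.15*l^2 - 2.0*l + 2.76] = 10.02*l + 6.3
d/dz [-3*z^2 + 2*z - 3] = 2 - 6*z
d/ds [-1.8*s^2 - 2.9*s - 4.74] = -3.6*s - 2.9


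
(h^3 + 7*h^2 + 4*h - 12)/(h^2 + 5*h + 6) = (h^2 + 5*h - 6)/(h + 3)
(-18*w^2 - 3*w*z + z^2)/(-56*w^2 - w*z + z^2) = (18*w^2 + 3*w*z - z^2)/(56*w^2 + w*z - z^2)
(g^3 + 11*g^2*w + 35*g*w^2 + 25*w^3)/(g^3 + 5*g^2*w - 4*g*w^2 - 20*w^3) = (-g^2 - 6*g*w - 5*w^2)/(-g^2 + 4*w^2)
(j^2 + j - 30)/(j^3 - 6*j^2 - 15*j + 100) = (j + 6)/(j^2 - j - 20)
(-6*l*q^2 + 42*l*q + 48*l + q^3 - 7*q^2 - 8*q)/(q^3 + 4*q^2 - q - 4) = (-6*l*q + 48*l + q^2 - 8*q)/(q^2 + 3*q - 4)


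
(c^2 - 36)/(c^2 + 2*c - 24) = (c - 6)/(c - 4)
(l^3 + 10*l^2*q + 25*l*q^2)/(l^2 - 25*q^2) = l*(-l - 5*q)/(-l + 5*q)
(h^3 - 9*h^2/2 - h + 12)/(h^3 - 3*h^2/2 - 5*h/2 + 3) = (h - 4)/(h - 1)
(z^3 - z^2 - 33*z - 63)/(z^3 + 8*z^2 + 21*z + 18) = (z - 7)/(z + 2)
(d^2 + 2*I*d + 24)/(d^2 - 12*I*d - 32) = (d + 6*I)/(d - 8*I)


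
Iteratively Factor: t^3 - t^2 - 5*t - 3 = (t + 1)*(t^2 - 2*t - 3) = (t + 1)^2*(t - 3)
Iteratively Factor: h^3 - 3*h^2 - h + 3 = (h - 3)*(h^2 - 1) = (h - 3)*(h + 1)*(h - 1)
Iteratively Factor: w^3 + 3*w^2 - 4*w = (w)*(w^2 + 3*w - 4) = w*(w + 4)*(w - 1)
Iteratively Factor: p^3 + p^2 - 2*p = (p - 1)*(p^2 + 2*p) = p*(p - 1)*(p + 2)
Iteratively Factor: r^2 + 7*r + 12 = (r + 4)*(r + 3)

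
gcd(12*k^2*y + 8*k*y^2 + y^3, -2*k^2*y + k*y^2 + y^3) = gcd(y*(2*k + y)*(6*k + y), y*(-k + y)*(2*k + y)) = 2*k*y + y^2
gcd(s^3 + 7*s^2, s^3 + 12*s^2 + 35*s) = s^2 + 7*s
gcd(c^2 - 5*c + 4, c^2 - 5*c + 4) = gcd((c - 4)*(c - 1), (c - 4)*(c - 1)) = c^2 - 5*c + 4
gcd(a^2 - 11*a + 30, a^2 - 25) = a - 5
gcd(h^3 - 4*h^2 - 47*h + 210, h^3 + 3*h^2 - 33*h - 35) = h^2 + 2*h - 35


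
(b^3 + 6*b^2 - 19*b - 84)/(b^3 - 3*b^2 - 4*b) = (b^2 + 10*b + 21)/(b*(b + 1))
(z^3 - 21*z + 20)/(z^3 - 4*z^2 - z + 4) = (z + 5)/(z + 1)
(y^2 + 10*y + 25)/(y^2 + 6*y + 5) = (y + 5)/(y + 1)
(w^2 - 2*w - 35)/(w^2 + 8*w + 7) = (w^2 - 2*w - 35)/(w^2 + 8*w + 7)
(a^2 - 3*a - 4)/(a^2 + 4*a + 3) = (a - 4)/(a + 3)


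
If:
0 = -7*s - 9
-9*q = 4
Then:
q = -4/9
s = -9/7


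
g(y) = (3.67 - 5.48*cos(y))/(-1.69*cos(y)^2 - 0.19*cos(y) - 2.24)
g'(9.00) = 0.21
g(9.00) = -2.50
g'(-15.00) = -0.12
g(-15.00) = -2.55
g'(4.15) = 0.46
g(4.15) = -2.52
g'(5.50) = 1.16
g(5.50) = 0.07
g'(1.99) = -0.98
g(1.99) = -2.42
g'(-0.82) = 1.26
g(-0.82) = 0.02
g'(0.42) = -0.46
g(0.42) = 0.35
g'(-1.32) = 2.62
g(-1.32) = -0.97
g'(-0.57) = 0.70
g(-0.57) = 0.26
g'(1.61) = -2.49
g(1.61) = -1.74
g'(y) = (3.67 - 5.48*cos(y))*(-3.38*sin(y)*cos(y) - 0.19*sin(y))/(-1.69*cos(y)^2 - 0.19*cos(y) - 2.24)^2 + 5.48*sin(y)/(-1.69*cos(y)^2 - 0.19*cos(y) - 2.24) = (9.2612*cos(y)^2 - 12.4046*cos(y) - 12.9725)*sin(y)/(2.8561*cos(y)^4 + 0.6422*cos(y)^3 + 7.6073*cos(y)^2 + 0.8512*cos(y) + 5.0176)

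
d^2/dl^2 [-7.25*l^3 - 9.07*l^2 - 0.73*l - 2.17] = -43.5*l - 18.14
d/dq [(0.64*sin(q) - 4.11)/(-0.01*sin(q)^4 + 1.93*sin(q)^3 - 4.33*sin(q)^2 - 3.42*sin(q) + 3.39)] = (0.0192*sin(q)^4 - 2.6348*sin(q)^3 + 26.5681*sin(q)^2 - 35.5926*sin(q) - 11.8866)*cos(q)/(0.0001*sin(q)^8 - 0.0386*sin(q)^7 + 3.8115*sin(q)^6 - 16.6454*sin(q)^5 + 5.4799*sin(q)^4 + 42.7026*sin(q)^3 - 17.661*sin(q)^2 - 23.1876*sin(q) + 11.4921)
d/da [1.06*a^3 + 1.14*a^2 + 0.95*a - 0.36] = 3.18*a^2 + 2.28*a + 0.95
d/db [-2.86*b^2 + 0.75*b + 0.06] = 0.75 - 5.72*b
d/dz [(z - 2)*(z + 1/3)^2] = (3*z + 1)*(9*z - 11)/9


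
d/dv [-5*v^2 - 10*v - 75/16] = -10*v - 10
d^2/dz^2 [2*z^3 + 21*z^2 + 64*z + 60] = 12*z + 42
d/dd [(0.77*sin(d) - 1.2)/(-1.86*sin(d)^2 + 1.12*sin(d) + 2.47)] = (1.4322*sin(d)^2 - 4.464*sin(d) + 3.2459)*cos(d)/(3.4596*sin(d)^4 - 4.1664*sin(d)^3 - 7.934*sin(d)^2 + 5.5328*sin(d) + 6.1009)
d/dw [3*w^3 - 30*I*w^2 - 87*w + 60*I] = 9*w^2 - 60*I*w - 87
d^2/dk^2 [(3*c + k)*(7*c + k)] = 2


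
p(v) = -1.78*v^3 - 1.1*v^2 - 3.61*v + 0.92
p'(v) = -5.34*v^2 - 2.2*v - 3.61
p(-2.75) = 39.55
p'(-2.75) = -37.94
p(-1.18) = 6.57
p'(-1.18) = -8.45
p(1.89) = -21.85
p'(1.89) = -26.84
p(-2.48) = 30.26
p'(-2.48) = -31.00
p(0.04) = 0.77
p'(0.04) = -3.71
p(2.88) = -61.12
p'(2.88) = -54.24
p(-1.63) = 11.59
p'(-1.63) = -14.21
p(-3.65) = 86.00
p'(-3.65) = -66.72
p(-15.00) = 5815.07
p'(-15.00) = -1172.11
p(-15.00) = 5815.07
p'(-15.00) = -1172.11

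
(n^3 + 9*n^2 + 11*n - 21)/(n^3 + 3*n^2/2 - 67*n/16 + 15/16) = 16*(n^2 + 6*n - 7)/(16*n^2 - 24*n + 5)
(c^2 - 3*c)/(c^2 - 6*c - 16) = c*(3 - c)/(-c^2 + 6*c + 16)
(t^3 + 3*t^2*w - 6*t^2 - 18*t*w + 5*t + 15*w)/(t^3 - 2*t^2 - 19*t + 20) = (t + 3*w)/(t + 4)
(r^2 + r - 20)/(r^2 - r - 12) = (r + 5)/(r + 3)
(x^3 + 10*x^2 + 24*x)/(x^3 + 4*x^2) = (x + 6)/x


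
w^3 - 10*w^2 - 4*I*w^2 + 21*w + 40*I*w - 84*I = (w - 7)*(w - 3)*(w - 4*I)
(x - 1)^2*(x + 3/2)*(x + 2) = x^4 + 3*x^3/2 - 3*x^2 - 5*x/2 + 3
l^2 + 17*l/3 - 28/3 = (l - 4/3)*(l + 7)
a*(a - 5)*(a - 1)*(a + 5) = a^4 - a^3 - 25*a^2 + 25*a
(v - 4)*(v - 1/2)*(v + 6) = v^3 + 3*v^2/2 - 25*v + 12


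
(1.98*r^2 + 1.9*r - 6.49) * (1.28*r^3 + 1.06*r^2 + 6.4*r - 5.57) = 2.5344*r^5 + 4.5308*r^4 + 6.3788*r^3 - 5.748*r^2 - 52.119*r + 36.1493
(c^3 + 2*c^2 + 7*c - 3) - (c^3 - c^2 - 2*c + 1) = 3*c^2 + 9*c - 4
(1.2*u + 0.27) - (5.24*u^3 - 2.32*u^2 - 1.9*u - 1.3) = -5.24*u^3 + 2.32*u^2 + 3.1*u + 1.57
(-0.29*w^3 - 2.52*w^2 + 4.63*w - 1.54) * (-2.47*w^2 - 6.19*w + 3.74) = 0.7163*w^5 + 8.0195*w^4 + 3.0781*w^3 - 34.2807*w^2 + 26.8488*w - 5.7596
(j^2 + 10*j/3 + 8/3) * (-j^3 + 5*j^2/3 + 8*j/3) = -j^5 - 5*j^4/3 + 50*j^3/9 + 40*j^2/3 + 64*j/9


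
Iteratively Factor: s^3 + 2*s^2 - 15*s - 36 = (s - 4)*(s^2 + 6*s + 9) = (s - 4)*(s + 3)*(s + 3)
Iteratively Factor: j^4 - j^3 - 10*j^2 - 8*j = (j - 4)*(j^3 + 3*j^2 + 2*j) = j*(j - 4)*(j^2 + 3*j + 2) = j*(j - 4)*(j + 2)*(j + 1)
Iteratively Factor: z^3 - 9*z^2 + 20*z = (z - 4)*(z^2 - 5*z) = z*(z - 4)*(z - 5)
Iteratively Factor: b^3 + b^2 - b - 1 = (b - 1)*(b^2 + 2*b + 1) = (b - 1)*(b + 1)*(b + 1)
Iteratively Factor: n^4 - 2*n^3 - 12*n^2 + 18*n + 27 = (n - 3)*(n^3 + n^2 - 9*n - 9) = (n - 3)*(n + 3)*(n^2 - 2*n - 3) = (n - 3)^2*(n + 3)*(n + 1)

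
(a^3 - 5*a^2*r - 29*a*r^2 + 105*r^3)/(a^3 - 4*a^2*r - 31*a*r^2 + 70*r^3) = (-a + 3*r)/(-a + 2*r)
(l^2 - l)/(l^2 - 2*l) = (l - 1)/(l - 2)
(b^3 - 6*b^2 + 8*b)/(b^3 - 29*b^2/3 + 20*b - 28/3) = 3*b*(b - 4)/(3*b^2 - 23*b + 14)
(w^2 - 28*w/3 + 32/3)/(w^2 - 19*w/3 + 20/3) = (w - 8)/(w - 5)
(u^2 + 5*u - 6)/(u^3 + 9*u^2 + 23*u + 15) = (u^2 + 5*u - 6)/(u^3 + 9*u^2 + 23*u + 15)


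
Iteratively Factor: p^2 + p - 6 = (p + 3)*(p - 2)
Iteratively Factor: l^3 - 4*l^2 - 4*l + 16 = (l - 2)*(l^2 - 2*l - 8) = (l - 2)*(l + 2)*(l - 4)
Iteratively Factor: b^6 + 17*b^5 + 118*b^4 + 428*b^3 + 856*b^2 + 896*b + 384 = (b + 2)*(b^5 + 15*b^4 + 88*b^3 + 252*b^2 + 352*b + 192) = (b + 2)*(b + 3)*(b^4 + 12*b^3 + 52*b^2 + 96*b + 64) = (b + 2)^2*(b + 3)*(b^3 + 10*b^2 + 32*b + 32) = (b + 2)^2*(b + 3)*(b + 4)*(b^2 + 6*b + 8) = (b + 2)^2*(b + 3)*(b + 4)^2*(b + 2)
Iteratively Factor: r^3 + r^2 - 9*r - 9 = (r - 3)*(r^2 + 4*r + 3) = (r - 3)*(r + 1)*(r + 3)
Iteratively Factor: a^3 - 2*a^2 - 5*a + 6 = (a + 2)*(a^2 - 4*a + 3) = (a - 1)*(a + 2)*(a - 3)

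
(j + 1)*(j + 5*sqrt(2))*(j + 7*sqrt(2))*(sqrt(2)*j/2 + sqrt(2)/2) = sqrt(2)*j^4/2 + sqrt(2)*j^3 + 12*j^3 + 24*j^2 + 71*sqrt(2)*j^2/2 + 12*j + 70*sqrt(2)*j + 35*sqrt(2)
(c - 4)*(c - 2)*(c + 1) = c^3 - 5*c^2 + 2*c + 8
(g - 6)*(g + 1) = g^2 - 5*g - 6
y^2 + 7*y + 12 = (y + 3)*(y + 4)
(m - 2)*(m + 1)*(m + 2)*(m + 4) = m^4 + 5*m^3 - 20*m - 16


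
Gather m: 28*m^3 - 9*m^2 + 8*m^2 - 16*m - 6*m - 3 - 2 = 28*m^3 - m^2 - 22*m - 5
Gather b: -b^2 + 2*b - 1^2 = -b^2 + 2*b - 1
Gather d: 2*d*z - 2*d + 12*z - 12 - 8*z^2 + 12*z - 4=d*(2*z - 2) - 8*z^2 + 24*z - 16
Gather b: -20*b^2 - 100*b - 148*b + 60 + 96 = -20*b^2 - 248*b + 156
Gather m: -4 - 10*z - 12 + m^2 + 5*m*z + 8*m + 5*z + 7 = m^2 + m*(5*z + 8) - 5*z - 9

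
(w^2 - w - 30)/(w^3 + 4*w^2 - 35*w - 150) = 1/(w + 5)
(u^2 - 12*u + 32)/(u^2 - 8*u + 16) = (u - 8)/(u - 4)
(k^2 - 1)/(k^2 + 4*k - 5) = (k + 1)/(k + 5)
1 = 1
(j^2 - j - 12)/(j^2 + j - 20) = (j + 3)/(j + 5)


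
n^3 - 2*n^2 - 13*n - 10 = (n - 5)*(n + 1)*(n + 2)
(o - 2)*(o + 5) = o^2 + 3*o - 10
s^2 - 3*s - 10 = (s - 5)*(s + 2)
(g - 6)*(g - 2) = g^2 - 8*g + 12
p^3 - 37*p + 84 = (p - 4)*(p - 3)*(p + 7)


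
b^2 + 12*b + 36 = (b + 6)^2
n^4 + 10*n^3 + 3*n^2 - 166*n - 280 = (n - 4)*(n + 2)*(n + 5)*(n + 7)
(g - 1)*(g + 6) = g^2 + 5*g - 6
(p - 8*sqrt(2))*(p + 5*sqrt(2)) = p^2 - 3*sqrt(2)*p - 80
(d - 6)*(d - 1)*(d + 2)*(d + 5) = d^4 - 33*d^2 - 28*d + 60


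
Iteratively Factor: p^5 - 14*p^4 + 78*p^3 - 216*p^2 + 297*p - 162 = (p - 2)*(p^4 - 12*p^3 + 54*p^2 - 108*p + 81) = (p - 3)*(p - 2)*(p^3 - 9*p^2 + 27*p - 27) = (p - 3)^2*(p - 2)*(p^2 - 6*p + 9) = (p - 3)^3*(p - 2)*(p - 3)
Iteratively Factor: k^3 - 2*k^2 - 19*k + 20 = (k + 4)*(k^2 - 6*k + 5) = (k - 1)*(k + 4)*(k - 5)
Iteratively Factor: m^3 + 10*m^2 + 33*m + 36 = (m + 3)*(m^2 + 7*m + 12) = (m + 3)^2*(m + 4)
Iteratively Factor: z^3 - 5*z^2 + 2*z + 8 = (z + 1)*(z^2 - 6*z + 8) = (z - 4)*(z + 1)*(z - 2)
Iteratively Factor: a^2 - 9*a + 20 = (a - 4)*(a - 5)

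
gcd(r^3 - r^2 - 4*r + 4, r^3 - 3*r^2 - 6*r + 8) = r^2 + r - 2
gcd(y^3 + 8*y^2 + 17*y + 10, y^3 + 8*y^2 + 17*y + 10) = y^3 + 8*y^2 + 17*y + 10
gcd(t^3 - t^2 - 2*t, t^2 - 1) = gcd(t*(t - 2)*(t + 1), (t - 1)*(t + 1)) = t + 1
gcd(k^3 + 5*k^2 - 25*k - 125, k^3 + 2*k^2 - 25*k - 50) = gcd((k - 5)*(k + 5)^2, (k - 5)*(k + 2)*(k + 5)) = k^2 - 25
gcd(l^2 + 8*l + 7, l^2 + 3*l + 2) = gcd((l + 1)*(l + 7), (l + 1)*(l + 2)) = l + 1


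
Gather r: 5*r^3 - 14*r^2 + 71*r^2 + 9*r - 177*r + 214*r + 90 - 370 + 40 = 5*r^3 + 57*r^2 + 46*r - 240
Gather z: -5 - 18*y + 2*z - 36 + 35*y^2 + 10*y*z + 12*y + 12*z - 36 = 35*y^2 - 6*y + z*(10*y + 14) - 77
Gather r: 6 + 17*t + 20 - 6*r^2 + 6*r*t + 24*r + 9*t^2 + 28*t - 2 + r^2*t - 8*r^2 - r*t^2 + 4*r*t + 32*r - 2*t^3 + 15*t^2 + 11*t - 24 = r^2*(t - 14) + r*(-t^2 + 10*t + 56) - 2*t^3 + 24*t^2 + 56*t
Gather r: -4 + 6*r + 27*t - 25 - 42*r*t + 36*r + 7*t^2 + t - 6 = r*(42 - 42*t) + 7*t^2 + 28*t - 35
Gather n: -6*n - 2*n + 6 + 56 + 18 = 80 - 8*n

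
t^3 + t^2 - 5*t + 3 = (t - 1)^2*(t + 3)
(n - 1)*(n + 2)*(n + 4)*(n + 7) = n^4 + 12*n^3 + 37*n^2 + 6*n - 56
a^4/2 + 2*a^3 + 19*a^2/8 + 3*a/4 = a*(a/2 + 1)*(a + 1/2)*(a + 3/2)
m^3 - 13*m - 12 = (m - 4)*(m + 1)*(m + 3)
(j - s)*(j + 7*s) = j^2 + 6*j*s - 7*s^2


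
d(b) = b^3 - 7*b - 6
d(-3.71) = -31.09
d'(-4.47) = 52.94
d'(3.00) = 20.00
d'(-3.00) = 20.00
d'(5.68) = 89.79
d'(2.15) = 6.87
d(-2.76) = -7.70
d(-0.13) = -5.09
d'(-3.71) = 34.29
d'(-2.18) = 7.26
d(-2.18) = -1.10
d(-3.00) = -12.00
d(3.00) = 0.00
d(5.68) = 137.49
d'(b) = 3*b^2 - 7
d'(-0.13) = -6.95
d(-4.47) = -64.02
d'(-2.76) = 15.85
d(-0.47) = -2.81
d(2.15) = -11.11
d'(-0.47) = -6.34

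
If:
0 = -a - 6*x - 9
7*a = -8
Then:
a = -8/7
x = -55/42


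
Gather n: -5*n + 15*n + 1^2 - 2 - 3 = 10*n - 4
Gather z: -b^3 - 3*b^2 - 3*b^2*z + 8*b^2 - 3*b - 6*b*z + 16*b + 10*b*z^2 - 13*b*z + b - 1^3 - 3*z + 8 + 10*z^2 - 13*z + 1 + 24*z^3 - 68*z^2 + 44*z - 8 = -b^3 + 5*b^2 + 14*b + 24*z^3 + z^2*(10*b - 58) + z*(-3*b^2 - 19*b + 28)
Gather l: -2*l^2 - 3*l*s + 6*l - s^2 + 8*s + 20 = -2*l^2 + l*(6 - 3*s) - s^2 + 8*s + 20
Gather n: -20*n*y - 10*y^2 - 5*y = -20*n*y - 10*y^2 - 5*y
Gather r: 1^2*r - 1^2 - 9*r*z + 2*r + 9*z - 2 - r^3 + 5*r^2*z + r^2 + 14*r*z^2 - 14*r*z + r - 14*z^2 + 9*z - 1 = -r^3 + r^2*(5*z + 1) + r*(14*z^2 - 23*z + 4) - 14*z^2 + 18*z - 4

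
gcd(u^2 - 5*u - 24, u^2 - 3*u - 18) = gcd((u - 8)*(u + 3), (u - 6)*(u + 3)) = u + 3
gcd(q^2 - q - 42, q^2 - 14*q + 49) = q - 7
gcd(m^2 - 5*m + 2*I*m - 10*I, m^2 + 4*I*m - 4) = m + 2*I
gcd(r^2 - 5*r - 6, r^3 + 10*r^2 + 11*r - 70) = 1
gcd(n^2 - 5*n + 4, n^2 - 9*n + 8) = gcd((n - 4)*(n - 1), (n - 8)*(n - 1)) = n - 1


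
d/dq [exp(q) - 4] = exp(q)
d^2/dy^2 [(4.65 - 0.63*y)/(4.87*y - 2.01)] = 208.233408/(4.87*y - 2.01)^3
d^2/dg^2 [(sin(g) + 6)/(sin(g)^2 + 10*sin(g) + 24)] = (4*sin(g) + cos(g)^2 + 1)/(sin(g) + 4)^3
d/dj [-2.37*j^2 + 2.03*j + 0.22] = 2.03 - 4.74*j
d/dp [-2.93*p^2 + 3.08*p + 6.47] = 3.08 - 5.86*p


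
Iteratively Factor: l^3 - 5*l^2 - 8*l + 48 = (l + 3)*(l^2 - 8*l + 16) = (l - 4)*(l + 3)*(l - 4)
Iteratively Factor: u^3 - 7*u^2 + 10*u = (u)*(u^2 - 7*u + 10) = u*(u - 2)*(u - 5)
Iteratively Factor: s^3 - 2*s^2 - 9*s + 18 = (s - 3)*(s^2 + s - 6) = (s - 3)*(s + 3)*(s - 2)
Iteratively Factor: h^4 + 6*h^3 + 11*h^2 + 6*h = (h + 1)*(h^3 + 5*h^2 + 6*h) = (h + 1)*(h + 3)*(h^2 + 2*h) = h*(h + 1)*(h + 3)*(h + 2)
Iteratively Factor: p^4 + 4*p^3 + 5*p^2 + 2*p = (p + 1)*(p^3 + 3*p^2 + 2*p) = (p + 1)^2*(p^2 + 2*p) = (p + 1)^2*(p + 2)*(p)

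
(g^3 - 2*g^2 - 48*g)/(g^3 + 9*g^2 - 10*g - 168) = g*(g - 8)/(g^2 + 3*g - 28)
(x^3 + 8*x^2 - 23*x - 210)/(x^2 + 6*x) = x + 2 - 35/x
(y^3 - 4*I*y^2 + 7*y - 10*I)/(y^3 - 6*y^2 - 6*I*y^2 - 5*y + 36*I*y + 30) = (y + 2*I)/(y - 6)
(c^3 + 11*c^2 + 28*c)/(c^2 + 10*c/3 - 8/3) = 3*c*(c + 7)/(3*c - 2)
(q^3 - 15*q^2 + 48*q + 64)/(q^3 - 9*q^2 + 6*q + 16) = (q - 8)/(q - 2)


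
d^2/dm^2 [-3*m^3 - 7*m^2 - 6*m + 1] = -18*m - 14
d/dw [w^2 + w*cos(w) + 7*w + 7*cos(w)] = -w*sin(w) + 2*w - 7*sin(w) + cos(w) + 7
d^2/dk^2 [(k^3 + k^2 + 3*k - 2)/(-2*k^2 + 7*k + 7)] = 2*(-89*k^3 - 165*k^2 - 357*k + 224)/(8*k^6 - 84*k^5 + 210*k^4 + 245*k^3 - 735*k^2 - 1029*k - 343)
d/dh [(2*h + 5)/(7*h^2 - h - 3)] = (14*h^2 - 2*h - (2*h + 5)*(14*h - 1) - 6)/(-7*h^2 + h + 3)^2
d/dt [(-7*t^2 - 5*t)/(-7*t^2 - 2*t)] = -21/(49*t^2 + 28*t + 4)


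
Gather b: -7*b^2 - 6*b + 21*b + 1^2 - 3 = -7*b^2 + 15*b - 2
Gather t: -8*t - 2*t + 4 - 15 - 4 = -10*t - 15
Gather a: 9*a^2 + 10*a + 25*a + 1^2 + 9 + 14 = 9*a^2 + 35*a + 24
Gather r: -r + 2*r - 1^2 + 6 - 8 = r - 3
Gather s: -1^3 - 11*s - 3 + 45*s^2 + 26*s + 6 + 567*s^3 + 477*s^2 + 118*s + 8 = 567*s^3 + 522*s^2 + 133*s + 10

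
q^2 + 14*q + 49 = (q + 7)^2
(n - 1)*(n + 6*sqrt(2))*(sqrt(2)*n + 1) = sqrt(2)*n^3 - sqrt(2)*n^2 + 13*n^2 - 13*n + 6*sqrt(2)*n - 6*sqrt(2)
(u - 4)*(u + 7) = u^2 + 3*u - 28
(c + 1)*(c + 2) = c^2 + 3*c + 2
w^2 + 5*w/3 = w*(w + 5/3)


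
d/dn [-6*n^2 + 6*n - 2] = 6 - 12*n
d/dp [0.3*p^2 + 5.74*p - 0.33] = 0.6*p + 5.74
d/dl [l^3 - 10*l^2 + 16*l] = 3*l^2 - 20*l + 16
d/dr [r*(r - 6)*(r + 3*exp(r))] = 3*r^2*exp(r) + 3*r^2 - 12*r*exp(r) - 12*r - 18*exp(r)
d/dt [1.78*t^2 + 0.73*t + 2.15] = 3.56*t + 0.73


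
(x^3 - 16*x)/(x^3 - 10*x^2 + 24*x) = (x + 4)/(x - 6)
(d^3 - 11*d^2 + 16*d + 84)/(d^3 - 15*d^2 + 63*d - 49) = (d^2 - 4*d - 12)/(d^2 - 8*d + 7)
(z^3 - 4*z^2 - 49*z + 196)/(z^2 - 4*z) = z - 49/z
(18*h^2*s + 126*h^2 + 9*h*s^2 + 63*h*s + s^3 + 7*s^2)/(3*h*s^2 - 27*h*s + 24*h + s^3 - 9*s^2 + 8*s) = (6*h*s + 42*h + s^2 + 7*s)/(s^2 - 9*s + 8)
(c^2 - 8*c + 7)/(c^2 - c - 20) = (-c^2 + 8*c - 7)/(-c^2 + c + 20)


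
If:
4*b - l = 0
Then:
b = l/4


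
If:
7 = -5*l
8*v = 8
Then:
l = -7/5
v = 1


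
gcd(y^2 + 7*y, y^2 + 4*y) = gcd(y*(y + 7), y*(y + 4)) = y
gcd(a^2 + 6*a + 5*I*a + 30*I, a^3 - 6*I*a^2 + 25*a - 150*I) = a + 5*I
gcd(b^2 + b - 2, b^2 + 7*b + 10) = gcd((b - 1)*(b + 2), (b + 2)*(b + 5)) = b + 2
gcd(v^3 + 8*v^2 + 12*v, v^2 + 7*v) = v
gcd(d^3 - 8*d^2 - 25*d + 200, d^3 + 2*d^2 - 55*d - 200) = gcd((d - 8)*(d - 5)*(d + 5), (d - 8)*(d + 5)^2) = d^2 - 3*d - 40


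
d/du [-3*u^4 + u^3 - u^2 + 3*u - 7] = -12*u^3 + 3*u^2 - 2*u + 3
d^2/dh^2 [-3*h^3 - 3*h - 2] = -18*h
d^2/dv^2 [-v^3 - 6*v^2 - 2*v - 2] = -6*v - 12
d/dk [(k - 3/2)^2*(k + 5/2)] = 3*k^2 - k - 21/4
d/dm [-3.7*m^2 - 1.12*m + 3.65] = -7.4*m - 1.12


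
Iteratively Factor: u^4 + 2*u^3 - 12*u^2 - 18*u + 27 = (u - 1)*(u^3 + 3*u^2 - 9*u - 27) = (u - 3)*(u - 1)*(u^2 + 6*u + 9) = (u - 3)*(u - 1)*(u + 3)*(u + 3)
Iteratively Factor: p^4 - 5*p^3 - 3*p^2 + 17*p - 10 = (p - 1)*(p^3 - 4*p^2 - 7*p + 10) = (p - 1)*(p + 2)*(p^2 - 6*p + 5) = (p - 5)*(p - 1)*(p + 2)*(p - 1)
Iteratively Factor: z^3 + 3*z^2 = (z)*(z^2 + 3*z) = z^2*(z + 3)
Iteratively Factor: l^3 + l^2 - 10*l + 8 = (l - 1)*(l^2 + 2*l - 8) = (l - 1)*(l + 4)*(l - 2)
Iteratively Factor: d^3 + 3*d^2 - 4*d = (d)*(d^2 + 3*d - 4) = d*(d - 1)*(d + 4)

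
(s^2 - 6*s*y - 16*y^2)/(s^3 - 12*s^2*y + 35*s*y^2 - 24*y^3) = (s + 2*y)/(s^2 - 4*s*y + 3*y^2)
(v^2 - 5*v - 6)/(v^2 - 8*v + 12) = (v + 1)/(v - 2)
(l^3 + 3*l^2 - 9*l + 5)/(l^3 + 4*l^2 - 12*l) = (l^3 + 3*l^2 - 9*l + 5)/(l*(l^2 + 4*l - 12))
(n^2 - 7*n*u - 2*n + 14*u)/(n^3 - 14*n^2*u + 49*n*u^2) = (2 - n)/(n*(-n + 7*u))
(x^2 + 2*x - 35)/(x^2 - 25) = (x + 7)/(x + 5)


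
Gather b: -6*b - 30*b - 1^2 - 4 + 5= -36*b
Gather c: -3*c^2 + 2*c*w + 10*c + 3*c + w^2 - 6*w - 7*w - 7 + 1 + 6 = -3*c^2 + c*(2*w + 13) + w^2 - 13*w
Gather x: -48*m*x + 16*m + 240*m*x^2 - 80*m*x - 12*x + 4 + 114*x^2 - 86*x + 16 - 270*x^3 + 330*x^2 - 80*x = 16*m - 270*x^3 + x^2*(240*m + 444) + x*(-128*m - 178) + 20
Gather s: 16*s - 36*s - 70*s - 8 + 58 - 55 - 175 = -90*s - 180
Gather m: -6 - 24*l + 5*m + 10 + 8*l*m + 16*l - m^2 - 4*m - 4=-8*l - m^2 + m*(8*l + 1)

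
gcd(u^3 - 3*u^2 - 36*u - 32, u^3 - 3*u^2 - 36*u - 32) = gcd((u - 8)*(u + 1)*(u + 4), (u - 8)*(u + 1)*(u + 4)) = u^3 - 3*u^2 - 36*u - 32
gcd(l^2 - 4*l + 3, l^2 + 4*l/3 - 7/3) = l - 1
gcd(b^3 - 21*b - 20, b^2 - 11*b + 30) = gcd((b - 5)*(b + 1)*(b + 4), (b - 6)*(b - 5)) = b - 5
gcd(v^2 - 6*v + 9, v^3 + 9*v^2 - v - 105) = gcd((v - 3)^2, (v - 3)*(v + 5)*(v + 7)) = v - 3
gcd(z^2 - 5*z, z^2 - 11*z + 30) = z - 5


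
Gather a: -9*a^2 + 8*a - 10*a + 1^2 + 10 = -9*a^2 - 2*a + 11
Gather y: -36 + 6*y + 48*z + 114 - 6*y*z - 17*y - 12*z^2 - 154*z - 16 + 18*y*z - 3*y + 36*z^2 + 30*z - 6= y*(12*z - 14) + 24*z^2 - 76*z + 56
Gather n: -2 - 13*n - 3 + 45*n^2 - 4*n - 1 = 45*n^2 - 17*n - 6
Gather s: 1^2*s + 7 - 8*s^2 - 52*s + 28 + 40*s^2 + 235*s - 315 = 32*s^2 + 184*s - 280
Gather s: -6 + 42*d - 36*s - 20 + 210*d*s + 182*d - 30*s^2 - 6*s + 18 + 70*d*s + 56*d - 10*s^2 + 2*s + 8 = 280*d - 40*s^2 + s*(280*d - 40)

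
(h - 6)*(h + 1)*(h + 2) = h^3 - 3*h^2 - 16*h - 12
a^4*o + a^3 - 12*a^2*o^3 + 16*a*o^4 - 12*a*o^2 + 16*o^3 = (a - 2*o)^2*(a + 4*o)*(a*o + 1)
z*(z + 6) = z^2 + 6*z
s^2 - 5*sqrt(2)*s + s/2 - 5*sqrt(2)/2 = (s + 1/2)*(s - 5*sqrt(2))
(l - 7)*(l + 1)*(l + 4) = l^3 - 2*l^2 - 31*l - 28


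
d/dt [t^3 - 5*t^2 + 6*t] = 3*t^2 - 10*t + 6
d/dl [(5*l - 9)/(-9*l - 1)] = -86/(9*l + 1)^2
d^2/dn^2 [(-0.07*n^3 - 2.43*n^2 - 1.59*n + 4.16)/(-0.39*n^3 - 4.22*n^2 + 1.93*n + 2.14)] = (-5.55111512312578e-17*n^7 + 0.508794000000002*n^6 + 1.767168*n^5 + 19.78353*n^4 + 19.241496*n^3 - 276.382356*n^2 + 270.534864*n - 97.004604)/(0.059319*n^9 + 1.925586*n^8 + 19.955169*n^7 + 55.116602*n^6 - 119.884575*n^5 - 57.508026*n^4 + 102.745739*n^3 + 34.063878*n^2 - 26.515884*n - 9.800344)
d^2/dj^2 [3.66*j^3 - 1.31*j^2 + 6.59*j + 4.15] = 21.96*j - 2.62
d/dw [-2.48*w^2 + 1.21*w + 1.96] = 1.21 - 4.96*w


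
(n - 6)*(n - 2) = n^2 - 8*n + 12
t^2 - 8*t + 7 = (t - 7)*(t - 1)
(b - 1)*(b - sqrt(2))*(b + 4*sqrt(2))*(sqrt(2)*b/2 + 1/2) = sqrt(2)*b^4/2 - sqrt(2)*b^3/2 + 7*b^3/2 - 5*sqrt(2)*b^2/2 - 7*b^2/2 - 4*b + 5*sqrt(2)*b/2 + 4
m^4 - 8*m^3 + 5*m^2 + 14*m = m*(m - 7)*(m - 2)*(m + 1)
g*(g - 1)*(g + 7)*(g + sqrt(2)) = g^4 + sqrt(2)*g^3 + 6*g^3 - 7*g^2 + 6*sqrt(2)*g^2 - 7*sqrt(2)*g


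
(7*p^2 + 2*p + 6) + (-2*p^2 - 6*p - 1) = 5*p^2 - 4*p + 5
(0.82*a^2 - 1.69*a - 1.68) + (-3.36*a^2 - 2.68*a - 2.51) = -2.54*a^2 - 4.37*a - 4.19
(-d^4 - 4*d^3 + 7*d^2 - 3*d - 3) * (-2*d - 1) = 2*d^5 + 9*d^4 - 10*d^3 - d^2 + 9*d + 3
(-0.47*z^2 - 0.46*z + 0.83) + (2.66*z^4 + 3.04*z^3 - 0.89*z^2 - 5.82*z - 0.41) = 2.66*z^4 + 3.04*z^3 - 1.36*z^2 - 6.28*z + 0.42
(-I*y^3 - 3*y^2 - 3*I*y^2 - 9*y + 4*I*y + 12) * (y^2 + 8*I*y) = -I*y^5 + 5*y^4 - 3*I*y^4 + 15*y^3 - 20*I*y^3 - 20*y^2 - 72*I*y^2 + 96*I*y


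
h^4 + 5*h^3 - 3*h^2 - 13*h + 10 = (h - 1)^2*(h + 2)*(h + 5)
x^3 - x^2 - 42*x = x*(x - 7)*(x + 6)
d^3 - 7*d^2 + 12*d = d*(d - 4)*(d - 3)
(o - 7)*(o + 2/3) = o^2 - 19*o/3 - 14/3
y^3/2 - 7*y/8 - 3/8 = (y/2 + 1/4)*(y - 3/2)*(y + 1)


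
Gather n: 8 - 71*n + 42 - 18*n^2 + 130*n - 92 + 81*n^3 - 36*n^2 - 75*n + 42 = 81*n^3 - 54*n^2 - 16*n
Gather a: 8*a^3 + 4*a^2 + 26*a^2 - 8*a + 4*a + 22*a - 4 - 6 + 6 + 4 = 8*a^3 + 30*a^2 + 18*a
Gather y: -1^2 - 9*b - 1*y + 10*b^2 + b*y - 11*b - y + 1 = 10*b^2 - 20*b + y*(b - 2)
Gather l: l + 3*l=4*l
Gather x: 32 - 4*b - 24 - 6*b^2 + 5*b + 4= -6*b^2 + b + 12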